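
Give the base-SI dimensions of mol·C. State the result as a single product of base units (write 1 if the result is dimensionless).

s·A·mol

C = A·s = s·A (charge = current × time).
Combining: mol·C = mol · (s·A) = s·A·mol.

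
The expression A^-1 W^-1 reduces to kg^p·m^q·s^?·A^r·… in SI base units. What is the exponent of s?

W = J/s (power = energy per time),
    = kg·m²·s⁻³.
So W⁻¹ = kg⁻¹·m⁻²·s³.
Combining: A⁻¹·W⁻¹ = A⁻¹ · (kg⁻¹·m⁻²·s³) = kg⁻¹·m⁻²·s³·A⁻¹.
The exponent of s is 3.

3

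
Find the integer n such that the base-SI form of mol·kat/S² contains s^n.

-7

S = kg⁻¹·m⁻²·s³·A².
So S⁻² = kg²·m⁴·s⁻⁶·A⁻⁴.
kat = s⁻¹·mol.
Combining: mol·S⁻²·kat = mol · (kg²·m⁴·s⁻⁶·A⁻⁴) · (s⁻¹·mol) = kg²·m⁴·s⁻⁷·A⁻⁴·mol².
The exponent of s is -7.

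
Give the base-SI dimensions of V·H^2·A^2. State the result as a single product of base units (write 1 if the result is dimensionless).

V = W/A (potential = power per current),
    = kg·m²·s⁻³·A⁻¹.
H = Wb/A (inductance = flux per current),
    = kg·m²·s⁻²·A⁻².
So H² = kg²·m⁴·s⁻⁴·A⁻⁴.
Combining: V·H²·A² = (kg·m²·s⁻³·A⁻¹) · (kg²·m⁴·s⁻⁴·A⁻⁴) · A² = kg³·m⁶·s⁻⁷·A⁻³.

kg³·m⁶·s⁻⁷·A⁻³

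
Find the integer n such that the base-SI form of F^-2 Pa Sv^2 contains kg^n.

F = kg⁻¹·m⁻²·s⁴·A².
So F⁻² = kg²·m⁴·s⁻⁸·A⁻⁴.
Pa = kg·m⁻¹·s⁻².
Sv = m²·s⁻².
So Sv² = m⁴·s⁻⁴.
Combining: F⁻²·Pa·Sv² = (kg²·m⁴·s⁻⁸·A⁻⁴) · (kg·m⁻¹·s⁻²) · (m⁴·s⁻⁴) = kg³·m⁷·s⁻¹⁴·A⁻⁴.
The exponent of kg is 3.

3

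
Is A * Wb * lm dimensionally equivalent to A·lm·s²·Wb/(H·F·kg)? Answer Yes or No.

No

Left side:
  Wb = kg·m²·s⁻²·A⁻¹.
  lm = cd.
  Combining: A·Wb·lm = A · (kg·m²·s⁻²·A⁻¹) · cd = kg·m²·s⁻²·cd.
Right side:
  lm = cd.
  H = kg·m²·s⁻²·A⁻².
  So H⁻¹ = kg⁻¹·m⁻²·s²·A².
  F = kg⁻¹·m⁻²·s⁴·A².
  So F⁻¹ = kg·m²·s⁻⁴·A⁻².
  Wb = kg·m²·s⁻²·A⁻¹.
  Combining: A·lm·s²·H⁻¹·F⁻¹·kg⁻¹·Wb = A · cd · s² · (kg⁻¹·m⁻²·s²·A²) · (kg·m²·s⁻⁴·A⁻²) · kg⁻¹ · (kg·m²·s⁻²·A⁻¹) = m²·s⁻²·cd.
Left is kg·m²·s⁻²·cd; right is m²·s⁻²·cd — different.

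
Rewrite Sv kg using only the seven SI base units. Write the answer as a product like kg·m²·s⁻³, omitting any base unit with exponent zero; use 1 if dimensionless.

Sv = J/kg (equivalent dose = energy per mass),
    = m²·s⁻².
Combining: Sv·kg = (m²·s⁻²) · kg = kg·m²·s⁻².

kg·m²·s⁻²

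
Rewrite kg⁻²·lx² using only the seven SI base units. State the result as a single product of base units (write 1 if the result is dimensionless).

lx = lm/m² (illuminance = luminous flux per area),
    = m⁻²·cd.
So lx² = m⁻⁴·cd².
Combining: kg⁻²·lx² = kg⁻² · (m⁻⁴·cd²) = kg⁻²·m⁻⁴·cd².

kg⁻²·m⁻⁴·cd²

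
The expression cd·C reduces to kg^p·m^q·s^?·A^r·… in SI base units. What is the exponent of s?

1

C = s·A.
Combining: cd·C = cd · (s·A) = s·A·cd.
The exponent of s is 1.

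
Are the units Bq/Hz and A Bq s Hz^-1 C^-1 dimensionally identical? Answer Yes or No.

Yes

Left side:
  Hz = 1/s = s⁻¹ (frequency is cycles per second).
  So Hz⁻¹ = s.
  Bq = 1/s = s⁻¹ (activity is decays per second).
  Combining: Hz⁻¹·Bq = s · s⁻¹ = 1.
Right side:
  Bq = s⁻¹.
  Hz = s⁻¹.
  So Hz⁻¹ = s.
  C = s·A.
  So C⁻¹ = s⁻¹·A⁻¹.
  Combining: A·Bq·s·Hz⁻¹·C⁻¹ = A · s⁻¹ · s · s · (s⁻¹·A⁻¹) = 1.
Both reduce to 1.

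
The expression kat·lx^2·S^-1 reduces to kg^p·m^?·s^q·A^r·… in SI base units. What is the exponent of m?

-2

kat = mol/s = s⁻¹·mol (catalytic activity).
lx = lm/m² (illuminance = luminous flux per area),
    = m⁻²·cd.
So lx² = m⁻⁴·cd².
S = 1/Ω (conductance is reciprocal resistance),
    = kg⁻¹·m⁻²·s³·A².
So S⁻¹ = kg·m²·s⁻³·A⁻².
Combining: kat·lx²·S⁻¹ = (s⁻¹·mol) · (m⁻⁴·cd²) · (kg·m²·s⁻³·A⁻²) = kg·m⁻²·s⁻⁴·A⁻²·mol·cd².
The exponent of m is -2.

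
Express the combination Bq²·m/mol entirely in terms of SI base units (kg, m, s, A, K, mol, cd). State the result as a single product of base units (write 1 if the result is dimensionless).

Bq = 1/s = s⁻¹ (activity is decays per second).
So Bq² = s⁻².
Combining: Bq²·mol⁻¹·m = s⁻² · mol⁻¹ · m = m·s⁻²·mol⁻¹.

m·s⁻²·mol⁻¹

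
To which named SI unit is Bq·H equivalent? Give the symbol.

Bq = 1/s = s⁻¹ (activity is decays per second).
H = Wb/A (inductance = flux per current),
    = kg·m²·s⁻²·A⁻².
Combining: Bq·H = s⁻¹ · (kg·m²·s⁻²·A⁻²) = kg·m²·s⁻³·A⁻².
kg·m²·s⁻³·A⁻² is the base-SI form of the ohm.

Ω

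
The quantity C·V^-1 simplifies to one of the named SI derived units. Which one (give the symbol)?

C = A·s = s·A (charge = current × time).
V = W/A (potential = power per current),
    = kg·m²·s⁻³·A⁻¹.
So V⁻¹ = kg⁻¹·m⁻²·s³·A.
Combining: C·V⁻¹ = (s·A) · (kg⁻¹·m⁻²·s³·A) = kg⁻¹·m⁻²·s⁴·A².
kg⁻¹·m⁻²·s⁴·A² is the base-SI form of the farad.

F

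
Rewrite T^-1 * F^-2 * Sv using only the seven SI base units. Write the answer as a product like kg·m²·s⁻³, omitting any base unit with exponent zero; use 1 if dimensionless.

T = Wb/m² (flux density = flux per area),
    = kg·s⁻²·A⁻¹.
So T⁻¹ = kg⁻¹·s²·A.
F = C/V (capacitance = charge per voltage),
    = A·s/(kg·m²·s⁻³·A⁻¹) (substituting C and V),
    = kg⁻¹·m⁻²·s⁴·A².
So F⁻² = kg²·m⁴·s⁻⁸·A⁻⁴.
Sv = J/kg (equivalent dose = energy per mass),
    = m²·s⁻².
Combining: T⁻¹·F⁻²·Sv = (kg⁻¹·s²·A) · (kg²·m⁴·s⁻⁸·A⁻⁴) · (m²·s⁻²) = kg·m⁶·s⁻⁸·A⁻³.

kg·m⁶·s⁻⁸·A⁻³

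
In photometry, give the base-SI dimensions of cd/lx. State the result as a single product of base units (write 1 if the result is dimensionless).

m²

lx = lm/m² (illuminance = luminous flux per area),
    = m⁻²·cd.
So lx⁻¹ = m²·cd⁻¹.
Combining: lx⁻¹·cd = (m²·cd⁻¹) · cd = m².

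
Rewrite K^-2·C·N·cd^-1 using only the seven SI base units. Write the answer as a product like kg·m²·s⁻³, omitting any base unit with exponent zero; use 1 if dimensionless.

C = A·s = s·A (charge = current × time).
N = kg·m/s² = kg·m·s⁻² (force = mass × acceleration).
Combining: K⁻²·C·N·cd⁻¹ = K⁻² · (s·A) · (kg·m·s⁻²) · cd⁻¹ = kg·m·s⁻¹·A·K⁻²·cd⁻¹.

kg·m·s⁻¹·A·K⁻²·cd⁻¹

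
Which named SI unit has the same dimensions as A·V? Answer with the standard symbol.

V = W/A (potential = power per current),
    = kg·m²·s⁻³·A⁻¹.
Combining: A·V = A · (kg·m²·s⁻³·A⁻¹) = kg·m²·s⁻³.
kg·m²·s⁻³ is the base-SI form of the watt.

W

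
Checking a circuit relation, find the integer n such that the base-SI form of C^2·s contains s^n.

3

C = s·A.
So C² = s²·A².
Combining: C²·s = (s²·A²) · s = s³·A².
The exponent of s is 3.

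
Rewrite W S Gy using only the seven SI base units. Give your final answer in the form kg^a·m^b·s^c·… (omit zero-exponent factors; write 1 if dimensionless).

m²·s⁻²·A²

W = J/s (power = energy per time),
    = kg·m²·s⁻³.
S = 1/Ω (conductance is reciprocal resistance),
    = kg⁻¹·m⁻²·s³·A².
Gy = J/kg (absorbed dose = energy per mass),
    = m²·s⁻².
Combining: W·S·Gy = (kg·m²·s⁻³) · (kg⁻¹·m⁻²·s³·A²) · (m²·s⁻²) = m²·s⁻²·A².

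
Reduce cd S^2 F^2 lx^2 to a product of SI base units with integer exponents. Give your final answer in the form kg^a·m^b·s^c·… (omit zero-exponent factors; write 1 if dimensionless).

kg⁻⁴·m⁻¹²·s¹⁴·A⁸·cd³

S = 1/Ω (conductance is reciprocal resistance),
    = kg⁻¹·m⁻²·s³·A².
So S² = kg⁻²·m⁻⁴·s⁶·A⁴.
F = C/V (capacitance = charge per voltage),
    = A·s/(kg·m²·s⁻³·A⁻¹) (substituting C and V),
    = kg⁻¹·m⁻²·s⁴·A².
So F² = kg⁻²·m⁻⁴·s⁸·A⁴.
lx = lm/m² (illuminance = luminous flux per area),
    = m⁻²·cd.
So lx² = m⁻⁴·cd².
Combining: cd·S²·F²·lx² = cd · (kg⁻²·m⁻⁴·s⁶·A⁴) · (kg⁻²·m⁻⁴·s⁸·A⁴) · (m⁻⁴·cd²) = kg⁻⁴·m⁻¹²·s¹⁴·A⁸·cd³.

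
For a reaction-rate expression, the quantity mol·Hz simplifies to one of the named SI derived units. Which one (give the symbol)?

kat

Hz = 1/s = s⁻¹ (frequency is cycles per second).
Combining: mol·Hz = mol · s⁻¹ = s⁻¹·mol.
s⁻¹·mol is the base-SI form of the katal.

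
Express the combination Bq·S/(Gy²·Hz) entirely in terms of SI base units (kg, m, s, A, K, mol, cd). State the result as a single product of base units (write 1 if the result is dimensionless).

Gy = m²·s⁻².
So Gy⁻² = m⁻⁴·s⁴.
Bq = s⁻¹.
Hz = s⁻¹.
So Hz⁻¹ = s.
S = kg⁻¹·m⁻²·s³·A².
Combining: Gy⁻²·Bq·Hz⁻¹·S = (m⁻⁴·s⁴) · s⁻¹ · s · (kg⁻¹·m⁻²·s³·A²) = kg⁻¹·m⁻⁶·s⁷·A².

kg⁻¹·m⁻⁶·s⁷·A²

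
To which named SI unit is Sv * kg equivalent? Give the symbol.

Sv = m²·s⁻².
Combining: Sv·kg = (m²·s⁻²) · kg = kg·m²·s⁻².
kg·m²·s⁻² is the base-SI form of the joule.

J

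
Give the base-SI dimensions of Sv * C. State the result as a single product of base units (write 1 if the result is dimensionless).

m²·s⁻¹·A

Sv = J/kg (equivalent dose = energy per mass),
    = m²·s⁻².
C = A·s = s·A (charge = current × time).
Combining: Sv·C = (m²·s⁻²) · (s·A) = m²·s⁻¹·A.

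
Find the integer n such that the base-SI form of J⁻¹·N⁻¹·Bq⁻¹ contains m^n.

-3

J = N·m (work = force × distance),
    = kg·m²·s⁻².
So J⁻¹ = kg⁻¹·m⁻²·s².
N = kg·m/s² = kg·m·s⁻² (force = mass × acceleration).
So N⁻¹ = kg⁻¹·m⁻¹·s².
Bq = 1/s = s⁻¹ (activity is decays per second).
So Bq⁻¹ = s.
Combining: J⁻¹·N⁻¹·Bq⁻¹ = (kg⁻¹·m⁻²·s²) · (kg⁻¹·m⁻¹·s²) · s = kg⁻²·m⁻³·s⁵.
The exponent of m is -3.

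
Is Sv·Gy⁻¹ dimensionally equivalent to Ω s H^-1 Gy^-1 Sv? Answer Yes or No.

Yes

Left side:
  Sv = J/kg (equivalent dose = energy per mass),
      = m²·s⁻².
  Gy = J/kg (absorbed dose = energy per mass),
      = m²·s⁻².
  So Gy⁻¹ = m⁻²·s².
  Combining: Sv·Gy⁻¹ = (m²·s⁻²) · (m⁻²·s²) = 1.
Right side:
  Ω = kg·m²·s⁻³·A⁻².
  H = kg·m²·s⁻²·A⁻².
  So H⁻¹ = kg⁻¹·m⁻²·s²·A².
  Gy = m²·s⁻².
  So Gy⁻¹ = m⁻²·s².
  Sv = m²·s⁻².
  Combining: Ω·s·H⁻¹·Gy⁻¹·Sv = (kg·m²·s⁻³·A⁻²) · s · (kg⁻¹·m⁻²·s²·A²) · (m⁻²·s²) · (m²·s⁻²) = 1.
Both reduce to 1.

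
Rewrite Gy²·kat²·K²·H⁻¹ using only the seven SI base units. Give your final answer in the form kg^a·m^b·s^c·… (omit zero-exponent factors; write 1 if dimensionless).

kg⁻¹·m²·s⁻⁴·A²·K²·mol²

Gy = J/kg (absorbed dose = energy per mass),
    = m²·s⁻².
So Gy² = m⁴·s⁻⁴.
kat = mol/s = s⁻¹·mol (catalytic activity).
So kat² = s⁻²·mol².
H = Wb/A (inductance = flux per current),
    = kg·m²·s⁻²·A⁻².
So H⁻¹ = kg⁻¹·m⁻²·s²·A².
Combining: Gy²·kat²·K²·H⁻¹ = (m⁴·s⁻⁴) · (s⁻²·mol²) · K² · (kg⁻¹·m⁻²·s²·A²) = kg⁻¹·m²·s⁻⁴·A²·K²·mol².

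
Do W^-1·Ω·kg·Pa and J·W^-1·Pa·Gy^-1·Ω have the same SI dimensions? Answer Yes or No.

Yes

Left side:
  W = J/s (power = energy per time),
      = kg·m²·s⁻³.
  So W⁻¹ = kg⁻¹·m⁻²·s³.
  Ω = V/A (resistance = voltage per current),
      = kg·m²·s⁻³·A⁻².
  Pa = N/m² (pressure = force per area),
      = kg·m⁻¹·s⁻².
  Combining: W⁻¹·Ω·kg·Pa = (kg⁻¹·m⁻²·s³) · (kg·m²·s⁻³·A⁻²) · kg · (kg·m⁻¹·s⁻²) = kg²·m⁻¹·s⁻²·A⁻².
Right side:
  J = kg·m²·s⁻².
  W = kg·m²·s⁻³.
  So W⁻¹ = kg⁻¹·m⁻²·s³.
  Pa = kg·m⁻¹·s⁻².
  Gy = m²·s⁻².
  So Gy⁻¹ = m⁻²·s².
  Ω = kg·m²·s⁻³·A⁻².
  Combining: J·W⁻¹·Pa·Gy⁻¹·Ω = (kg·m²·s⁻²) · (kg⁻¹·m⁻²·s³) · (kg·m⁻¹·s⁻²) · (m⁻²·s²) · (kg·m²·s⁻³·A⁻²) = kg²·m⁻¹·s⁻²·A⁻².
Both reduce to kg²·m⁻¹·s⁻²·A⁻².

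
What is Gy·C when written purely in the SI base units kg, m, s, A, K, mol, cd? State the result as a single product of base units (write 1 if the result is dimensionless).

Gy = J/kg (absorbed dose = energy per mass),
    = m²·s⁻².
C = A·s = s·A (charge = current × time).
Combining: Gy·C = (m²·s⁻²) · (s·A) = m²·s⁻¹·A.

m²·s⁻¹·A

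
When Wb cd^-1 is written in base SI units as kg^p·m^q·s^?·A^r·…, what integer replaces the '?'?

-2

Wb = V·s (flux: a volt is a weber per second),
    = kg·m²·s⁻²·A⁻¹.
Combining: Wb·cd⁻¹ = (kg·m²·s⁻²·A⁻¹) · cd⁻¹ = kg·m²·s⁻²·A⁻¹·cd⁻¹.
The exponent of s is -2.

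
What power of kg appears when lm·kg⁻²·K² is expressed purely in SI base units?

lm = cd·sr = cd (luminous flux; sr is dimensionless).
Combining: lm·kg⁻²·K² = cd · kg⁻² · K² = kg⁻²·K²·cd.
The exponent of kg is -2.

-2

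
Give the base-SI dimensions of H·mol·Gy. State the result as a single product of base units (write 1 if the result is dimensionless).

H = Wb/A (inductance = flux per current),
    = kg·m²·s⁻²·A⁻².
Gy = J/kg (absorbed dose = energy per mass),
    = m²·s⁻².
Combining: H·mol·Gy = (kg·m²·s⁻²·A⁻²) · mol · (m²·s⁻²) = kg·m⁴·s⁻⁴·A⁻²·mol.

kg·m⁴·s⁻⁴·A⁻²·mol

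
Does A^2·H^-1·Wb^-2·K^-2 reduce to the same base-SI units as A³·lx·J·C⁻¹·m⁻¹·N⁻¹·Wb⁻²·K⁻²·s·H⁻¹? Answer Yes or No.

No

Left side:
  H = Wb/A (inductance = flux per current),
      = kg·m²·s⁻²·A⁻².
  So H⁻¹ = kg⁻¹·m⁻²·s²·A².
  Wb = V·s (flux: a volt is a weber per second),
      = kg·m²·s⁻²·A⁻¹.
  So Wb⁻² = kg⁻²·m⁻⁴·s⁴·A².
  Combining: A²·H⁻¹·Wb⁻²·K⁻² = A² · (kg⁻¹·m⁻²·s²·A²) · (kg⁻²·m⁻⁴·s⁴·A²) · K⁻² = kg⁻³·m⁻⁶·s⁶·A⁶·K⁻².
Right side:
  lx = lm/m² (illuminance = luminous flux per area),
      = m⁻²·cd.
  J = N·m (work = force × distance),
      = kg·m²·s⁻².
  C = A·s = s·A (charge = current × time).
  So C⁻¹ = s⁻¹·A⁻¹.
  N = kg·m/s² = kg·m·s⁻² (force = mass × acceleration).
  So N⁻¹ = kg⁻¹·m⁻¹·s².
  Wb = V·s (flux: a volt is a weber per second),
      = kg·m²·s⁻²·A⁻¹.
  So Wb⁻² = kg⁻²·m⁻⁴·s⁴·A².
  H = Wb/A (inductance = flux per current),
      = kg·m²·s⁻²·A⁻².
  So H⁻¹ = kg⁻¹·m⁻²·s²·A².
  Combining: A³·lx·J·C⁻¹·m⁻¹·N⁻¹·Wb⁻²·K⁻²·s·H⁻¹ = A³ · (m⁻²·cd) · (kg·m²·s⁻²) · (s⁻¹·A⁻¹) · m⁻¹ · (kg⁻¹·m⁻¹·s²) · (kg⁻²·m⁻⁴·s⁴·A²) · K⁻² · s · (kg⁻¹·m⁻²·s²·A²) = kg⁻³·m⁻⁸·s⁶·A⁶·K⁻²·cd.
Left is kg⁻³·m⁻⁶·s⁶·A⁶·K⁻²; right is kg⁻³·m⁻⁸·s⁶·A⁶·K⁻²·cd — different.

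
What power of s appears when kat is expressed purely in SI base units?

kat = mol/s = s⁻¹·mol (catalytic activity).
The exponent of s is -1.

-1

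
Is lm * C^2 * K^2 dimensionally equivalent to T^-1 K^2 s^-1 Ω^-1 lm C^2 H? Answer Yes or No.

No

Left side:
  lm = cd·sr = cd (luminous flux; sr is dimensionless).
  C = A·s = s·A (charge = current × time).
  So C² = s²·A².
  Combining: lm·C²·K² = cd · (s²·A²) · K² = s²·A²·K²·cd.
Right side:
  T = Wb/m² (flux density = flux per area),
      = kg·s⁻²·A⁻¹.
  So T⁻¹ = kg⁻¹·s²·A.
  Ω = V/A (resistance = voltage per current),
      = kg·m²·s⁻³·A⁻².
  So Ω⁻¹ = kg⁻¹·m⁻²·s³·A².
  lm = cd·sr = cd (luminous flux; sr is dimensionless).
  C = A·s = s·A (charge = current × time).
  So C² = s²·A².
  H = Wb/A (inductance = flux per current),
      = kg·m²·s⁻²·A⁻².
  Combining: T⁻¹·K²·s⁻¹·Ω⁻¹·lm·C²·H = (kg⁻¹·s²·A) · K² · s⁻¹ · (kg⁻¹·m⁻²·s³·A²) · cd · (s²·A²) · (kg·m²·s⁻²·A⁻²) = kg⁻¹·s⁴·A³·K²·cd.
Left is s²·A²·K²·cd; right is kg⁻¹·s⁴·A³·K²·cd — different.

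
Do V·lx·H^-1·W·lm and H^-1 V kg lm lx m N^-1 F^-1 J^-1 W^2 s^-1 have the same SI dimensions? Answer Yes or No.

No

Left side:
  V = W/A (potential = power per current),
      = kg·m²·s⁻³·A⁻¹.
  lx = lm/m² (illuminance = luminous flux per area),
      = m⁻²·cd.
  H = Wb/A (inductance = flux per current),
      = kg·m²·s⁻²·A⁻².
  So H⁻¹ = kg⁻¹·m⁻²·s²·A².
  W = J/s (power = energy per time),
      = kg·m²·s⁻³.
  lm = cd·sr = cd (luminous flux; sr is dimensionless).
  Combining: V·lx·H⁻¹·W·lm = (kg·m²·s⁻³·A⁻¹) · (m⁻²·cd) · (kg⁻¹·m⁻²·s²·A²) · (kg·m²·s⁻³) · cd = kg·s⁻⁴·A·cd².
Right side:
  H = kg·m²·s⁻²·A⁻².
  So H⁻¹ = kg⁻¹·m⁻²·s²·A².
  V = kg·m²·s⁻³·A⁻¹.
  lm = cd.
  lx = m⁻²·cd.
  N = kg·m·s⁻².
  So N⁻¹ = kg⁻¹·m⁻¹·s².
  F = kg⁻¹·m⁻²·s⁴·A².
  So F⁻¹ = kg·m²·s⁻⁴·A⁻².
  J = kg·m²·s⁻².
  So J⁻¹ = kg⁻¹·m⁻²·s².
  W = kg·m²·s⁻³.
  So W² = kg²·m⁴·s⁻⁶.
  Combining: H⁻¹·V·kg·lm·lx·m·N⁻¹·F⁻¹·J⁻¹·W²·s⁻¹ = (kg⁻¹·m⁻²·s²·A²) · (kg·m²·s⁻³·A⁻¹) · kg · cd · (m⁻²·cd) · m · (kg⁻¹·m⁻¹·s²) · (kg·m²·s⁻⁴·A⁻²) · (kg⁻¹·m⁻²·s²) · (kg²·m⁴·s⁻⁶) · s⁻¹ = kg²·m²·s⁻⁸·A⁻¹·cd².
Left is kg·s⁻⁴·A·cd²; right is kg²·m²·s⁻⁸·A⁻¹·cd² — different.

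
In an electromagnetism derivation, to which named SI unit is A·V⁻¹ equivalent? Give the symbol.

V = kg·m²·s⁻³·A⁻¹.
So V⁻¹ = kg⁻¹·m⁻²·s³·A.
Combining: A·V⁻¹ = A · (kg⁻¹·m⁻²·s³·A) = kg⁻¹·m⁻²·s³·A².
kg⁻¹·m⁻²·s³·A² is the base-SI form of the siemens.

S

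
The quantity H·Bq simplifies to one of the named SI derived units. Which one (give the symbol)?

Ω

H = Wb/A (inductance = flux per current),
    = kg·m²·s⁻²·A⁻².
Bq = 1/s = s⁻¹ (activity is decays per second).
Combining: H·Bq = (kg·m²·s⁻²·A⁻²) · s⁻¹ = kg·m²·s⁻³·A⁻².
kg·m²·s⁻³·A⁻² is the base-SI form of the ohm.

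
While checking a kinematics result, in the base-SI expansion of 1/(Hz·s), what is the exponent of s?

Hz = 1/s = s⁻¹ (frequency is cycles per second).
So Hz⁻¹ = s.
Combining: Hz⁻¹·s⁻¹ = s · s⁻¹ = 1.
The exponent of s is 0.

0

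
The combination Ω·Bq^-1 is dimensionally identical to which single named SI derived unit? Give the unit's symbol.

H

Ω = kg·m²·s⁻³·A⁻².
Bq = s⁻¹.
So Bq⁻¹ = s.
Combining: Ω·Bq⁻¹ = (kg·m²·s⁻³·A⁻²) · s = kg·m²·s⁻²·A⁻².
kg·m²·s⁻²·A⁻² is the base-SI form of the henry.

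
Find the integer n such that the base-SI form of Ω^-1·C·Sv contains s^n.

Ω = V/A (resistance = voltage per current),
    = kg·m²·s⁻³·A⁻².
So Ω⁻¹ = kg⁻¹·m⁻²·s³·A².
C = A·s = s·A (charge = current × time).
Sv = J/kg (equivalent dose = energy per mass),
    = m²·s⁻².
Combining: Ω⁻¹·C·Sv = (kg⁻¹·m⁻²·s³·A²) · (s·A) · (m²·s⁻²) = kg⁻¹·s²·A³.
The exponent of s is 2.

2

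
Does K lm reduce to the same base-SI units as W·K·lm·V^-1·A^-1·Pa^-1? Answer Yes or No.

Left side:
  lm = cd·sr = cd (luminous flux; sr is dimensionless).
  Combining: K·lm = K · cd = K·cd.
Right side:
  W = J/s (power = energy per time),
      = kg·m²·s⁻³.
  lm = cd·sr = cd (luminous flux; sr is dimensionless).
  V = W/A (potential = power per current),
      = kg·m²·s⁻³·A⁻¹.
  So V⁻¹ = kg⁻¹·m⁻²·s³·A.
  Pa = N/m² (pressure = force per area),
      = kg·m⁻¹·s⁻².
  So Pa⁻¹ = kg⁻¹·m·s².
  Combining: W·K·lm·V⁻¹·A⁻¹·Pa⁻¹ = (kg·m²·s⁻³) · K · cd · (kg⁻¹·m⁻²·s³·A) · A⁻¹ · (kg⁻¹·m·s²) = kg⁻¹·m·s²·K·cd.
Left is K·cd; right is kg⁻¹·m·s²·K·cd — different.

No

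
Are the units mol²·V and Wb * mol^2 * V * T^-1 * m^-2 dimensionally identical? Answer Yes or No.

Yes

Left side:
  V = kg·m²·s⁻³·A⁻¹.
  Combining: mol²·V = mol² · (kg·m²·s⁻³·A⁻¹) = kg·m²·s⁻³·A⁻¹·mol².
Right side:
  Wb = kg·m²·s⁻²·A⁻¹.
  V = kg·m²·s⁻³·A⁻¹.
  T = kg·s⁻²·A⁻¹.
  So T⁻¹ = kg⁻¹·s²·A.
  Combining: Wb·mol²·V·T⁻¹·m⁻² = (kg·m²·s⁻²·A⁻¹) · mol² · (kg·m²·s⁻³·A⁻¹) · (kg⁻¹·s²·A) · m⁻² = kg·m²·s⁻³·A⁻¹·mol².
Both reduce to kg·m²·s⁻³·A⁻¹·mol².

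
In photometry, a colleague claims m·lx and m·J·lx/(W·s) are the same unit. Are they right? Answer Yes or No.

Left side:
  lx = lm/m² (illuminance = luminous flux per area),
      = m⁻²·cd.
  Combining: m·lx = m · (m⁻²·cd) = m⁻¹·cd.
Right side:
  J = N·m (work = force × distance),
      = kg·m²·s⁻².
  lx = lm/m² (illuminance = luminous flux per area),
      = m⁻²·cd.
  W = J/s (power = energy per time),
      = kg·m²·s⁻³.
  So W⁻¹ = kg⁻¹·m⁻²·s³.
  Combining: m·J·lx·W⁻¹·s⁻¹ = m · (kg·m²·s⁻²) · (m⁻²·cd) · (kg⁻¹·m⁻²·s³) · s⁻¹ = m⁻¹·cd.
Both reduce to m⁻¹·cd.

Yes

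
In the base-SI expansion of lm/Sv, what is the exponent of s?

2

lm = cd.
Sv = m²·s⁻².
So Sv⁻¹ = m⁻²·s².
Combining: lm·Sv⁻¹ = cd · (m⁻²·s²) = m⁻²·s²·cd.
The exponent of s is 2.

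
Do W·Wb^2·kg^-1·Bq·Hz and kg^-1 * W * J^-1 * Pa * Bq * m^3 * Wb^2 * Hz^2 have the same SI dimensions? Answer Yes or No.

Left side:
  W = kg·m²·s⁻³.
  Wb = kg·m²·s⁻²·A⁻¹.
  So Wb² = kg²·m⁴·s⁻⁴·A⁻².
  Bq = s⁻¹.
  Hz = s⁻¹.
  Combining: W·Wb²·kg⁻¹·Bq·Hz = (kg·m²·s⁻³) · (kg²·m⁴·s⁻⁴·A⁻²) · kg⁻¹ · s⁻¹ · s⁻¹ = kg²·m⁶·s⁻⁹·A⁻².
Right side:
  W = kg·m²·s⁻³.
  J = kg·m²·s⁻².
  So J⁻¹ = kg⁻¹·m⁻²·s².
  Pa = kg·m⁻¹·s⁻².
  Bq = s⁻¹.
  Wb = kg·m²·s⁻²·A⁻¹.
  So Wb² = kg²·m⁴·s⁻⁴·A⁻².
  Hz = s⁻¹.
  So Hz² = s⁻².
  Combining: kg⁻¹·W·J⁻¹·Pa·Bq·m³·Wb²·Hz² = kg⁻¹ · (kg·m²·s⁻³) · (kg⁻¹·m⁻²·s²) · (kg·m⁻¹·s⁻²) · s⁻¹ · m³ · (kg²·m⁴·s⁻⁴·A⁻²) · s⁻² = kg²·m⁶·s⁻¹⁰·A⁻².
Left is kg²·m⁶·s⁻⁹·A⁻²; right is kg²·m⁶·s⁻¹⁰·A⁻² — different.

No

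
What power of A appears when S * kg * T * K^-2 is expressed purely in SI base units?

1

S = 1/Ω (conductance is reciprocal resistance),
    = kg⁻¹·m⁻²·s³·A².
T = Wb/m² (flux density = flux per area),
    = kg·s⁻²·A⁻¹.
Combining: S·kg·T·K⁻² = (kg⁻¹·m⁻²·s³·A²) · kg · (kg·s⁻²·A⁻¹) · K⁻² = kg·m⁻²·s·A·K⁻².
The exponent of A is 1.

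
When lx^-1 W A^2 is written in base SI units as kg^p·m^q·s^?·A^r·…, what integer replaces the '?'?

lx = m⁻²·cd.
So lx⁻¹ = m²·cd⁻¹.
W = kg·m²·s⁻³.
Combining: lx⁻¹·W·A² = (m²·cd⁻¹) · (kg·m²·s⁻³) · A² = kg·m⁴·s⁻³·A²·cd⁻¹.
The exponent of s is -3.

-3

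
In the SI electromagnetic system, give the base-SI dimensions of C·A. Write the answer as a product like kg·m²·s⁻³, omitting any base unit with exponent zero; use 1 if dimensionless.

s·A²

C = s·A.
Combining: C·A = (s·A) · A = s·A².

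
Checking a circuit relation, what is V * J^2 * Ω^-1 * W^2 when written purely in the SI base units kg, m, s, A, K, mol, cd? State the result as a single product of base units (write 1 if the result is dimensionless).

kg⁴·m⁸·s⁻¹⁰·A

V = W/A (potential = power per current),
    = kg·m²·s⁻³·A⁻¹.
J = N·m (work = force × distance),
    = kg·m²·s⁻².
So J² = kg²·m⁴·s⁻⁴.
Ω = V/A (resistance = voltage per current),
    = kg·m²·s⁻³·A⁻².
So Ω⁻¹ = kg⁻¹·m⁻²·s³·A².
W = J/s (power = energy per time),
    = kg·m²·s⁻³.
So W² = kg²·m⁴·s⁻⁶.
Combining: V·J²·Ω⁻¹·W² = (kg·m²·s⁻³·A⁻¹) · (kg²·m⁴·s⁻⁴) · (kg⁻¹·m⁻²·s³·A²) · (kg²·m⁴·s⁻⁶) = kg⁴·m⁸·s⁻¹⁰·A.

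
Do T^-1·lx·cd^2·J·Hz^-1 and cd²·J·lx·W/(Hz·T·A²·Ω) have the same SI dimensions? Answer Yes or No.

Left side:
  T = Wb/m² (flux density = flux per area),
      = kg·s⁻²·A⁻¹.
  So T⁻¹ = kg⁻¹·s²·A.
  lx = lm/m² (illuminance = luminous flux per area),
      = m⁻²·cd.
  J = N·m (work = force × distance),
      = kg·m²·s⁻².
  Hz = 1/s = s⁻¹ (frequency is cycles per second).
  So Hz⁻¹ = s.
  Combining: T⁻¹·lx·cd²·J·Hz⁻¹ = (kg⁻¹·s²·A) · (m⁻²·cd) · cd² · (kg·m²·s⁻²) · s = s·A·cd³.
Right side:
  Hz = 1/s = s⁻¹ (frequency is cycles per second).
  So Hz⁻¹ = s.
  T = Wb/m² (flux density = flux per area),
      = kg·s⁻²·A⁻¹.
  So T⁻¹ = kg⁻¹·s²·A.
  J = N·m (work = force × distance),
      = kg·m²·s⁻².
  lx = lm/m² (illuminance = luminous flux per area),
      = m⁻²·cd.
  Ω = V/A (resistance = voltage per current),
      = kg·m²·s⁻³·A⁻².
  So Ω⁻¹ = kg⁻¹·m⁻²·s³·A².
  W = J/s (power = energy per time),
      = kg·m²·s⁻³.
  Combining: Hz⁻¹·T⁻¹·A⁻²·cd²·J·lx·Ω⁻¹·W = s · (kg⁻¹·s²·A) · A⁻² · cd² · (kg·m²·s⁻²) · (m⁻²·cd) · (kg⁻¹·m⁻²·s³·A²) · (kg·m²·s⁻³) = s·A·cd³.
Both reduce to s·A·cd³.

Yes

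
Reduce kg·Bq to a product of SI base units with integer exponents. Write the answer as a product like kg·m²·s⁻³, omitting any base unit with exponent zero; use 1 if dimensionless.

kg·s⁻¹

Bq = 1/s = s⁻¹ (activity is decays per second).
Combining: kg·Bq = kg · s⁻¹ = kg·s⁻¹.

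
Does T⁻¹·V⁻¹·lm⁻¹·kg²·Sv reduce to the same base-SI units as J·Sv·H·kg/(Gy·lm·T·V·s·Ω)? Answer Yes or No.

Left side:
  T = kg·s⁻²·A⁻¹.
  So T⁻¹ = kg⁻¹·s²·A.
  V = kg·m²·s⁻³·A⁻¹.
  So V⁻¹ = kg⁻¹·m⁻²·s³·A.
  lm = cd.
  So lm⁻¹ = cd⁻¹.
  Sv = m²·s⁻².
  Combining: T⁻¹·V⁻¹·lm⁻¹·kg²·Sv = (kg⁻¹·s²·A) · (kg⁻¹·m⁻²·s³·A) · cd⁻¹ · kg² · (m²·s⁻²) = s³·A²·cd⁻¹.
Right side:
  Gy = J/kg (absorbed dose = energy per mass),
      = m²·s⁻².
  So Gy⁻¹ = m⁻²·s².
  lm = cd·sr = cd (luminous flux; sr is dimensionless).
  So lm⁻¹ = cd⁻¹.
  T = Wb/m² (flux density = flux per area),
      = kg·s⁻²·A⁻¹.
  So T⁻¹ = kg⁻¹·s²·A.
  J = N·m (work = force × distance),
      = kg·m²·s⁻².
  V = W/A (potential = power per current),
      = kg·m²·s⁻³·A⁻¹.
  So V⁻¹ = kg⁻¹·m⁻²·s³·A.
  Sv = J/kg (equivalent dose = energy per mass),
      = m²·s⁻².
  H = Wb/A (inductance = flux per current),
      = kg·m²·s⁻²·A⁻².
  Ω = V/A (resistance = voltage per current),
      = kg·m²·s⁻³·A⁻².
  So Ω⁻¹ = kg⁻¹·m⁻²·s³·A².
  Combining: Gy⁻¹·lm⁻¹·T⁻¹·J·V⁻¹·Sv·H·s⁻¹·Ω⁻¹·kg = (m⁻²·s²) · cd⁻¹ · (kg⁻¹·s²·A) · (kg·m²·s⁻²) · (kg⁻¹·m⁻²·s³·A) · (m²·s⁻²) · (kg·m²·s⁻²·A⁻²) · s⁻¹ · (kg⁻¹·m⁻²·s³·A²) · kg = s³·A²·cd⁻¹.
Both reduce to s³·A²·cd⁻¹.

Yes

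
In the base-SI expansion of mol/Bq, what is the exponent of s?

1

Bq = 1/s = s⁻¹ (activity is decays per second).
So Bq⁻¹ = s.
Combining: mol·Bq⁻¹ = mol · s = s·mol.
The exponent of s is 1.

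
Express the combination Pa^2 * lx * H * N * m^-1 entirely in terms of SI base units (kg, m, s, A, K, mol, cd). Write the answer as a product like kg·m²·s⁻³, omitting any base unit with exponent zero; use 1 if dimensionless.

Pa = N/m² (pressure = force per area),
    = kg·m⁻¹·s⁻².
So Pa² = kg²·m⁻²·s⁻⁴.
lx = lm/m² (illuminance = luminous flux per area),
    = m⁻²·cd.
H = Wb/A (inductance = flux per current),
    = kg·m²·s⁻²·A⁻².
N = kg·m/s² = kg·m·s⁻² (force = mass × acceleration).
Combining: Pa²·lx·H·N·m⁻¹ = (kg²·m⁻²·s⁻⁴) · (m⁻²·cd) · (kg·m²·s⁻²·A⁻²) · (kg·m·s⁻²) · m⁻¹ = kg⁴·m⁻²·s⁻⁸·A⁻²·cd.

kg⁴·m⁻²·s⁻⁸·A⁻²·cd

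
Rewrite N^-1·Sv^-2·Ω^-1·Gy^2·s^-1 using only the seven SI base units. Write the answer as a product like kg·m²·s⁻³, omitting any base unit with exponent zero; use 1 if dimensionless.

N = kg·m·s⁻².
So N⁻¹ = kg⁻¹·m⁻¹·s².
Sv = m²·s⁻².
So Sv⁻² = m⁻⁴·s⁴.
Ω = kg·m²·s⁻³·A⁻².
So Ω⁻¹ = kg⁻¹·m⁻²·s³·A².
Gy = m²·s⁻².
So Gy² = m⁴·s⁻⁴.
Combining: N⁻¹·Sv⁻²·Ω⁻¹·Gy²·s⁻¹ = (kg⁻¹·m⁻¹·s²) · (m⁻⁴·s⁴) · (kg⁻¹·m⁻²·s³·A²) · (m⁴·s⁻⁴) · s⁻¹ = kg⁻²·m⁻³·s⁴·A².

kg⁻²·m⁻³·s⁴·A²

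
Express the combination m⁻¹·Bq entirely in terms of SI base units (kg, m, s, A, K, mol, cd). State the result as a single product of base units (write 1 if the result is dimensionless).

m⁻¹·s⁻¹

Bq = 1/s = s⁻¹ (activity is decays per second).
Combining: m⁻¹·Bq = m⁻¹ · s⁻¹ = m⁻¹·s⁻¹.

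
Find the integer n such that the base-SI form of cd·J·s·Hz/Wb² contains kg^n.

-1

J = N·m (work = force × distance),
    = kg·m²·s⁻².
Wb = V·s (flux: a volt is a weber per second),
    = kg·m²·s⁻²·A⁻¹.
So Wb⁻² = kg⁻²·m⁻⁴·s⁴·A².
Hz = 1/s = s⁻¹ (frequency is cycles per second).
Combining: cd·J·Wb⁻²·s·Hz = cd · (kg·m²·s⁻²) · (kg⁻²·m⁻⁴·s⁴·A²) · s · s⁻¹ = kg⁻¹·m⁻²·s²·A²·cd.
The exponent of kg is -1.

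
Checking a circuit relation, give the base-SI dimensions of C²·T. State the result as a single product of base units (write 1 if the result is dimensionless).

kg·A

C = A·s = s·A (charge = current × time).
So C² = s²·A².
T = Wb/m² (flux density = flux per area),
    = kg·s⁻²·A⁻¹.
Combining: C²·T = (s²·A²) · (kg·s⁻²·A⁻¹) = kg·A.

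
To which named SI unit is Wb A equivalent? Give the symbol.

J

Wb = V·s (flux: a volt is a weber per second),
    = kg·m²·s⁻²·A⁻¹.
Combining: Wb·A = (kg·m²·s⁻²·A⁻¹) · A = kg·m²·s⁻².
kg·m²·s⁻² is the base-SI form of the joule.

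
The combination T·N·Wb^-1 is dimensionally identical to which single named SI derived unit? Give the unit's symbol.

Pa

T = kg·s⁻²·A⁻¹.
N = kg·m·s⁻².
Wb = kg·m²·s⁻²·A⁻¹.
So Wb⁻¹ = kg⁻¹·m⁻²·s²·A.
Combining: T·N·Wb⁻¹ = (kg·s⁻²·A⁻¹) · (kg·m·s⁻²) · (kg⁻¹·m⁻²·s²·A) = kg·m⁻¹·s⁻².
kg·m⁻¹·s⁻² is the base-SI form of the pascal.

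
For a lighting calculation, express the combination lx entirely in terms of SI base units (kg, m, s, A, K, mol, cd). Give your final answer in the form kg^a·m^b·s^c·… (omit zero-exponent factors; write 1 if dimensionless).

m⁻²·cd

lx = lm/m² (illuminance = luminous flux per area),
    = m⁻²·cd.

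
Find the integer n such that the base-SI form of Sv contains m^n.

Sv = J/kg (equivalent dose = energy per mass),
    = m²·s⁻².
The exponent of m is 2.

2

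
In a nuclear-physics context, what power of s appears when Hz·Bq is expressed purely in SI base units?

-2

Hz = 1/s = s⁻¹ (frequency is cycles per second).
Bq = 1/s = s⁻¹ (activity is decays per second).
Combining: Hz·Bq = s⁻¹ · s⁻¹ = s⁻².
The exponent of s is -2.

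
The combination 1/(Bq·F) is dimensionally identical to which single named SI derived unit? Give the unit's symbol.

Ω

Bq = s⁻¹.
So Bq⁻¹ = s.
F = kg⁻¹·m⁻²·s⁴·A².
So F⁻¹ = kg·m²·s⁻⁴·A⁻².
Combining: Bq⁻¹·F⁻¹ = s · (kg·m²·s⁻⁴·A⁻²) = kg·m²·s⁻³·A⁻².
kg·m²·s⁻³·A⁻² is the base-SI form of the ohm.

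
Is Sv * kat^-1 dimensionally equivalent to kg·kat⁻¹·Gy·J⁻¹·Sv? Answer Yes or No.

Left side:
  Sv = J/kg (equivalent dose = energy per mass),
      = m²·s⁻².
  kat = mol/s = s⁻¹·mol (catalytic activity).
  So kat⁻¹ = s·mol⁻¹.
  Combining: Sv·kat⁻¹ = (m²·s⁻²) · (s·mol⁻¹) = m²·s⁻¹·mol⁻¹.
Right side:
  kat = mol/s = s⁻¹·mol (catalytic activity).
  So kat⁻¹ = s·mol⁻¹.
  Gy = J/kg (absorbed dose = energy per mass),
      = m²·s⁻².
  J = N·m (work = force × distance),
      = kg·m²·s⁻².
  So J⁻¹ = kg⁻¹·m⁻²·s².
  Sv = J/kg (equivalent dose = energy per mass),
      = m²·s⁻².
  Combining: kg·kat⁻¹·Gy·J⁻¹·Sv = kg · (s·mol⁻¹) · (m²·s⁻²) · (kg⁻¹·m⁻²·s²) · (m²·s⁻²) = m²·s⁻¹·mol⁻¹.
Both reduce to m²·s⁻¹·mol⁻¹.

Yes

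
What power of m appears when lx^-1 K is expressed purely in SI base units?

lx = m⁻²·cd.
So lx⁻¹ = m²·cd⁻¹.
Combining: lx⁻¹·K = (m²·cd⁻¹) · K = m²·K·cd⁻¹.
The exponent of m is 2.

2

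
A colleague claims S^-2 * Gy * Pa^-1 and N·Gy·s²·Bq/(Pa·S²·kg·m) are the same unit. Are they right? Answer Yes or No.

Left side:
  S = 1/Ω (conductance is reciprocal resistance),
      = kg⁻¹·m⁻²·s³·A².
  So S⁻² = kg²·m⁴·s⁻⁶·A⁻⁴.
  Gy = J/kg (absorbed dose = energy per mass),
      = m²·s⁻².
  Pa = N/m² (pressure = force per area),
      = kg·m⁻¹·s⁻².
  So Pa⁻¹ = kg⁻¹·m·s².
  Combining: S⁻²·Gy·Pa⁻¹ = (kg²·m⁴·s⁻⁶·A⁻⁴) · (m²·s⁻²) · (kg⁻¹·m·s²) = kg·m⁷·s⁻⁶·A⁻⁴.
Right side:
  N = kg·m·s⁻².
  Pa = kg·m⁻¹·s⁻².
  So Pa⁻¹ = kg⁻¹·m·s².
  Gy = m²·s⁻².
  S = kg⁻¹·m⁻²·s³·A².
  So S⁻² = kg²·m⁴·s⁻⁶·A⁻⁴.
  Bq = s⁻¹.
  Combining: N·Pa⁻¹·Gy·s²·S⁻²·Bq·kg⁻¹·m⁻¹ = (kg·m·s⁻²) · (kg⁻¹·m·s²) · (m²·s⁻²) · s² · (kg²·m⁴·s⁻⁶·A⁻⁴) · s⁻¹ · kg⁻¹ · m⁻¹ = kg·m⁷·s⁻⁷·A⁻⁴.
Left is kg·m⁷·s⁻⁶·A⁻⁴; right is kg·m⁷·s⁻⁷·A⁻⁴ — different.

No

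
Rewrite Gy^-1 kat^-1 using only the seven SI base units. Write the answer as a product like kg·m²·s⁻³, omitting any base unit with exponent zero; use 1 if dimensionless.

Gy = J/kg (absorbed dose = energy per mass),
    = m²·s⁻².
So Gy⁻¹ = m⁻²·s².
kat = mol/s = s⁻¹·mol (catalytic activity).
So kat⁻¹ = s·mol⁻¹.
Combining: Gy⁻¹·kat⁻¹ = (m⁻²·s²) · (s·mol⁻¹) = m⁻²·s³·mol⁻¹.

m⁻²·s³·mol⁻¹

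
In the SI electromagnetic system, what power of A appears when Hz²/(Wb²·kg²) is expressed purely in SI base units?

2

Wb = V·s (flux: a volt is a weber per second),
    = kg·m²·s⁻²·A⁻¹.
So Wb⁻² = kg⁻²·m⁻⁴·s⁴·A².
Hz = 1/s = s⁻¹ (frequency is cycles per second).
So Hz² = s⁻².
Combining: Wb⁻²·kg⁻²·Hz² = (kg⁻²·m⁻⁴·s⁴·A²) · kg⁻² · s⁻² = kg⁻⁴·m⁻⁴·s²·A².
The exponent of A is 2.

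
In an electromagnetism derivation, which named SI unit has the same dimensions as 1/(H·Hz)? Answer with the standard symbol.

H = Wb/A (inductance = flux per current),
    = kg·m²·s⁻²·A⁻².
So H⁻¹ = kg⁻¹·m⁻²·s²·A².
Hz = 1/s = s⁻¹ (frequency is cycles per second).
So Hz⁻¹ = s.
Combining: H⁻¹·Hz⁻¹ = (kg⁻¹·m⁻²·s²·A²) · s = kg⁻¹·m⁻²·s³·A².
kg⁻¹·m⁻²·s³·A² is the base-SI form of the siemens.

S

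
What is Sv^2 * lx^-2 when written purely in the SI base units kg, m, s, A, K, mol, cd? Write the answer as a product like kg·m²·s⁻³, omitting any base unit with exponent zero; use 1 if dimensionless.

Sv = J/kg (equivalent dose = energy per mass),
    = m²·s⁻².
So Sv² = m⁴·s⁻⁴.
lx = lm/m² (illuminance = luminous flux per area),
    = m⁻²·cd.
So lx⁻² = m⁴·cd⁻².
Combining: Sv²·lx⁻² = (m⁴·s⁻⁴) · (m⁴·cd⁻²) = m⁸·s⁻⁴·cd⁻².

m⁸·s⁻⁴·cd⁻²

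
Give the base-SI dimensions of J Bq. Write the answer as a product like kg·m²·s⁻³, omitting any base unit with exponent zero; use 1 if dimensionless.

J = N·m (work = force × distance),
    = kg·m²·s⁻².
Bq = 1/s = s⁻¹ (activity is decays per second).
Combining: J·Bq = (kg·m²·s⁻²) · s⁻¹ = kg·m²·s⁻³.

kg·m²·s⁻³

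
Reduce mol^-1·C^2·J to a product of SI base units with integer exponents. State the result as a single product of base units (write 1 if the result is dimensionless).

C = A·s = s·A (charge = current × time).
So C² = s²·A².
J = N·m (work = force × distance),
    = kg·m²·s⁻².
Combining: mol⁻¹·C²·J = mol⁻¹ · (s²·A²) · (kg·m²·s⁻²) = kg·m²·A²·mol⁻¹.

kg·m²·A²·mol⁻¹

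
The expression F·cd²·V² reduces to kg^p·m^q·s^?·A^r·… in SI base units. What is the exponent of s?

F = kg⁻¹·m⁻²·s⁴·A².
V = kg·m²·s⁻³·A⁻¹.
So V² = kg²·m⁴·s⁻⁶·A⁻².
Combining: F·cd²·V² = (kg⁻¹·m⁻²·s⁴·A²) · cd² · (kg²·m⁴·s⁻⁶·A⁻²) = kg·m²·s⁻²·cd².
The exponent of s is -2.

-2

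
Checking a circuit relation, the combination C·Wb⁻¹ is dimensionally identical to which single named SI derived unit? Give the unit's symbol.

S

C = A·s = s·A (charge = current × time).
Wb = V·s (flux: a volt is a weber per second),
    = kg·m²·s⁻²·A⁻¹.
So Wb⁻¹ = kg⁻¹·m⁻²·s²·A.
Combining: C·Wb⁻¹ = (s·A) · (kg⁻¹·m⁻²·s²·A) = kg⁻¹·m⁻²·s³·A².
kg⁻¹·m⁻²·s³·A² is the base-SI form of the siemens.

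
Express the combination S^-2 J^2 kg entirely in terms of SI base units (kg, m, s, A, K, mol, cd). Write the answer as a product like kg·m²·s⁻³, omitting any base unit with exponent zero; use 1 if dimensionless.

kg⁵·m⁸·s⁻¹⁰·A⁻⁴

S = 1/Ω (conductance is reciprocal resistance),
    = kg⁻¹·m⁻²·s³·A².
So S⁻² = kg²·m⁴·s⁻⁶·A⁻⁴.
J = N·m (work = force × distance),
    = kg·m²·s⁻².
So J² = kg²·m⁴·s⁻⁴.
Combining: S⁻²·J²·kg = (kg²·m⁴·s⁻⁶·A⁻⁴) · (kg²·m⁴·s⁻⁴) · kg = kg⁵·m⁸·s⁻¹⁰·A⁻⁴.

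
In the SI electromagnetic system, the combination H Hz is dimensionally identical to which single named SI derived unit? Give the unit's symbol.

H = kg·m²·s⁻²·A⁻².
Hz = s⁻¹.
Combining: H·Hz = (kg·m²·s⁻²·A⁻²) · s⁻¹ = kg·m²·s⁻³·A⁻².
kg·m²·s⁻³·A⁻² is the base-SI form of the ohm.

Ω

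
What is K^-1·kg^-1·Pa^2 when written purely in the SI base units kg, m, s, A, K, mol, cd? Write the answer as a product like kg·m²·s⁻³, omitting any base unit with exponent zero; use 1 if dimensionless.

kg·m⁻²·s⁻⁴·K⁻¹

Pa = kg·m⁻¹·s⁻².
So Pa² = kg²·m⁻²·s⁻⁴.
Combining: K⁻¹·kg⁻¹·Pa² = K⁻¹ · kg⁻¹ · (kg²·m⁻²·s⁻⁴) = kg·m⁻²·s⁻⁴·K⁻¹.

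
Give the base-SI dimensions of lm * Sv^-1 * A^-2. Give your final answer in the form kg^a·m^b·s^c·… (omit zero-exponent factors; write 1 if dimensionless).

m⁻²·s²·A⁻²·cd

lm = cd·sr = cd (luminous flux; sr is dimensionless).
Sv = J/kg (equivalent dose = energy per mass),
    = m²·s⁻².
So Sv⁻¹ = m⁻²·s².
Combining: lm·Sv⁻¹·A⁻² = cd · (m⁻²·s²) · A⁻² = m⁻²·s²·A⁻²·cd.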